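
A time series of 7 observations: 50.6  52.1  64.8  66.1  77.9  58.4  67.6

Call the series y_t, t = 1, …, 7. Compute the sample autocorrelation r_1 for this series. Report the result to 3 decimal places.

0.145

Mean ȳ = (50.6 + 52.1 + 64.8 + 66.1 + 77.9 + 58.4 + 67.6)/7 = 62.5000
Deviations from mean: -11.9000, -10.4000, 2.3000, 3.6000, 15.4000, -4.1000, 5.1000
Numerator Σ_{t=1}^{6}(y_t−ȳ)(y_{t+1}−ȳ) = 79.5100
Denominator Σ(y_t−ȳ)² = 548.0000
r_1 = 79.5100 / 548.0000 = 0.145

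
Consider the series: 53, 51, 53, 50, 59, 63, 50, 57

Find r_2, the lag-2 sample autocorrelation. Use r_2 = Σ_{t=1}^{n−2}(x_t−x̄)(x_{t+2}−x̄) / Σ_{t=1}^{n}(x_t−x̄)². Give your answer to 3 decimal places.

-0.167

Mean x̄ = (53 + 51 + 53 + 50 + 59 + 63 + 50 + 57)/8 = 54.5000
Deviations from mean: -1.5000, -3.5000, -1.5000, -4.5000, 4.5000, 8.5000, -4.5000, 2.5000
Numerator Σ_{t=1}^{6}(x_t−x̄)(x_{t+2}−x̄) = -26.0000
Denominator Σ(x_t−x̄)² = 156.0000
r_2 = -26.0000 / 156.0000 = -0.167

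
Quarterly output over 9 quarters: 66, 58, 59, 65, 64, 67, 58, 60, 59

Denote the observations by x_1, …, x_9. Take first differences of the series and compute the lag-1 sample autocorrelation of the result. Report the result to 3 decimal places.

First differences Δx: -8, 1, 6, -1, 3, -9, 2, -1
Mean of differences = -0.8750
Numerator Σ(Δx_t−Δx̄)(Δx_{t+1}−Δx̄) = -57.0156
Denominator Σ(Δx_t−Δx̄)² = 190.8750
r_1(Δx) = -57.0156 / 190.8750 = -0.299

-0.299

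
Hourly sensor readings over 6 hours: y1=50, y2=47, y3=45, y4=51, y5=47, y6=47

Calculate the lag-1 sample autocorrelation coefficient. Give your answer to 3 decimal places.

Mean ȳ = (50 + 47 + 45 + 51 + 47 + 47)/6 = 47.8333
Σ(y_t−ȳ)(y_{t+1}−ȳ) = (-1.8056) + (2.3611) + (-8.9722) + (-2.6389) + (0.6944) = -10.3611
Denominator Σ(y_t−ȳ)² = 24.8333
r_1 = -10.3611 / 24.8333 = -0.417

-0.417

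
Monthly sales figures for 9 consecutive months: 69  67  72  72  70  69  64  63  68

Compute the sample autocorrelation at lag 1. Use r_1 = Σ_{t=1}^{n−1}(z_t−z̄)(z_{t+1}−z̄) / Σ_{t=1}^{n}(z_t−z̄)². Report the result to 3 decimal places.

0.462

Mean z̄ = (69 + 67 + 72 + 72 + 70 + 69 + 64 + 63 + 68)/9 = 68.2222
Numerator Σ_{t=1}^{8}(z_t−z̄)(z_{t+1}−z̄) = 36.7284
Denominator Σ(z_t−z̄)² = 79.5556
r_1 = 36.7284 / 79.5556 = 0.462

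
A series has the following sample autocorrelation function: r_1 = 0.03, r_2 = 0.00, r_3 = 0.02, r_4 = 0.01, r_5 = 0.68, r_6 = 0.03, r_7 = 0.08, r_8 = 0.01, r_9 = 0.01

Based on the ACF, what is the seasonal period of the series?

The largest autocorrelation is r_5 = 0.68; the remaining lags stay at or below 0.08.
The dominant spike at lag 5 indicates a seasonal period of 5.

5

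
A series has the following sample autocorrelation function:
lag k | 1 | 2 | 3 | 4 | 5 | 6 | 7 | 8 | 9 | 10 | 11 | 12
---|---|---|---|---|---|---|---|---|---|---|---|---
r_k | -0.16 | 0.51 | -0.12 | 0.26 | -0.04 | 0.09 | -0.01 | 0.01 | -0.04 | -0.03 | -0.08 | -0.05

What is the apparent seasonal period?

The largest autocorrelation is r_2 = 0.51, with a weaker echo at lag 4 (0.26); the remaining lags stay at or below 0.09.
The dominant spike at lag 2 indicates a seasonal period of 2.

2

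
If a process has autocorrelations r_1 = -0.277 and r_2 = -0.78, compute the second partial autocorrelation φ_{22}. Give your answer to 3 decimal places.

φ_{22} = (r_2 − r_1²) / (1 − r_1²)
r_1² = (-0.277)² = 0.076729
Numerator = -0.78 − 0.0767 = -0.8567; denominator = 1 − 0.0767 = 0.9233
φ_{22} = -0.8567 / 0.9233 = -0.928

-0.928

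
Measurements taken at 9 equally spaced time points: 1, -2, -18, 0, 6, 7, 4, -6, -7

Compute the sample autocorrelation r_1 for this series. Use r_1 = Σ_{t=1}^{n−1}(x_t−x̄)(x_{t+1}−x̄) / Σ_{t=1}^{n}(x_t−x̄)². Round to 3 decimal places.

Mean x̄ = (1 − 2 − 18 + 0 + 6 + 7 + 4 − 6 − 7)/9 = -1.6667
Numerator Σ_{t=1}^{8}(x_t−x̄)(x_{t+1}−x̄) = 104.2222
Denominator Σ(x_t−x̄)² = 490.0000
r_1 = 104.2222 / 490.0000 = 0.213

0.213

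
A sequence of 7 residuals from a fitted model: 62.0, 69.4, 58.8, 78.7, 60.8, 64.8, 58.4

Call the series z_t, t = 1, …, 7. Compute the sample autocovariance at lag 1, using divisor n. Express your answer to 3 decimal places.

Mean z̄ = (62.0 + 69.4 + 58.8 + 78.7 + 60.8 + 64.8 + 58.4)/7 = 64.7000
Deviations: -2.7000, 4.7000, -5.9000, 14.0000, -3.9000, 0.1000, -6.3000
Σ_{t=1}^{6}(z_t−z̄)(z_{t+1}−z̄) = -178.6400
γ_1 = -178.6400 / 7 = -25.520

-25.520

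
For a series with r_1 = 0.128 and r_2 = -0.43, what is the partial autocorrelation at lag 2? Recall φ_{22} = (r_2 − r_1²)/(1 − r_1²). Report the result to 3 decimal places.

φ_{22} = (r_2 − r_1²) / (1 − r_1²)
r_1² = (0.128)² = 0.016384
Numerator = -0.43 − 0.0164 = -0.4464; denominator = 1 − 0.0164 = 0.9836
φ_{22} = -0.4464 / 0.9836 = -0.454

-0.454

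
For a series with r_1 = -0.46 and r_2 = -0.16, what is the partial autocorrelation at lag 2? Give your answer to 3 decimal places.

φ_{22} = (r_2 − r_1²) / (1 − r_1²)
r_1² = (-0.46)² = 0.2116
Numerator = -0.16 − 0.2116 = -0.3716; denominator = 1 − 0.2116 = 0.7884
φ_{22} = -0.3716 / 0.7884 = -0.471

-0.471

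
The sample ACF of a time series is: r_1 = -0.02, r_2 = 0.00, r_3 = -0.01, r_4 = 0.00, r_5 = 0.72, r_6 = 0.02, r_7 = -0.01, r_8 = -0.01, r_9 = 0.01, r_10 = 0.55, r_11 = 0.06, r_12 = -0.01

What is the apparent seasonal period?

5

The largest autocorrelation is r_5 = 0.72, with a weaker echo at lag 10 (0.55); the remaining lags stay at or below 0.06.
The dominant spike at lag 5 indicates a seasonal period of 5.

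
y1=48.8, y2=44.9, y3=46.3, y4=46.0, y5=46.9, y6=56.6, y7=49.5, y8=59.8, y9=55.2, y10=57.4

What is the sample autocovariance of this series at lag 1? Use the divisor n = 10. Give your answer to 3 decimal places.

Mean ȳ = (48.8 + 44.9 + 46.3 + 46.0 + 46.9 + 56.6 + 49.5 + 59.8 + 55.2 + 57.4)/10 = 51.1400
Σ_{t=1}^{9}(y_t−ȳ)(y_{t+1}−ȳ) = 105.7424
γ_1 = 105.7424 / 10 = 10.574

10.574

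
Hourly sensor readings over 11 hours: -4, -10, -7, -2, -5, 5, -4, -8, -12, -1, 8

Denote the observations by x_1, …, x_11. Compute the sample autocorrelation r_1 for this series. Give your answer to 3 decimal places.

Mean x̄ = (-4 − 10 − 7 − 2 − 5 + 5 − 4 − 8 − 12 − 1 + 8)/11 = -3.6364
Numerator Σ_{t=1}^{10}(x_t−x̄)(x_{t+1}−x̄) = 47.7769
Denominator Σ(x_t−x̄)² = 362.5455
r_1 = 47.7769 / 362.5455 = 0.132

0.132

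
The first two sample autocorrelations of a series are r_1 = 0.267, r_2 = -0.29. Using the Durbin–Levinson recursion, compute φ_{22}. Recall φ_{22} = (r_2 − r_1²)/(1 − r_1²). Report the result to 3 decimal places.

φ_{22} = (r_2 − r_1²) / (1 − r_1²)
r_1² = (0.267)² = 0.071289
Numerator = -0.29 − 0.0713 = -0.3613; denominator = 1 − 0.0713 = 0.9287
φ_{22} = -0.3613 / 0.9287 = -0.389

-0.389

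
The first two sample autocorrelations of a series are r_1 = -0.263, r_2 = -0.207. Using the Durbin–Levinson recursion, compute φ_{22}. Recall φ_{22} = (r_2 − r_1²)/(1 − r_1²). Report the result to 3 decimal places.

φ_{22} = (r_2 − r_1²) / (1 − r_1²)
r_1² = (-0.263)² = 0.069169
Numerator = -0.207 − 0.0692 = -0.2762; denominator = 1 − 0.0692 = 0.9308
φ_{22} = -0.2762 / 0.9308 = -0.297

-0.297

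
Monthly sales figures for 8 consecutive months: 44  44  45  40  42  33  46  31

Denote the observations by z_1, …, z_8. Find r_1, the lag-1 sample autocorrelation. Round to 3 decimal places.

Mean z̄ = (44 + 44 + 45 + 40 + 42 + 33 + 46 + 31)/8 = 40.6250
Numerator Σ_{t=1}^{7}(z_t−z̄)(z_{t+1}−z̄) = -80.6406
Denominator Σ(z_t−z̄)² = 223.8750
r_1 = -80.6406 / 223.8750 = -0.360

-0.360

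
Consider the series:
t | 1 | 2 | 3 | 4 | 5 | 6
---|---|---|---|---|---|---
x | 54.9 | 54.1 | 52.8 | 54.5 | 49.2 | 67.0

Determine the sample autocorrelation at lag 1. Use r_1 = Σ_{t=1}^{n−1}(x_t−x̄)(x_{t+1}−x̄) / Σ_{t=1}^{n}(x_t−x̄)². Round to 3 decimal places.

-0.328

Mean x̄ = (54.9 + 54.1 + 52.8 + 54.5 + 49.2 + 67.0)/6 = 55.4167
Deviations from mean: -0.5167, -1.3167, -2.6167, -0.9167, -6.2167, 11.5833
Numerator Σ_{t=1}^{5}(x_t−x̄)(x_{t+1}−x̄) = -59.7869
Denominator Σ(x_t−x̄)² = 182.5083
r_1 = -59.7869 / 182.5083 = -0.328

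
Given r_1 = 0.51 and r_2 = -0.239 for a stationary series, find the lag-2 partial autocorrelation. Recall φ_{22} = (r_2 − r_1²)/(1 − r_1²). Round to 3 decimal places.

φ_{22} = (r_2 − r_1²) / (1 − r_1²)
r_1² = (0.51)² = 0.2601
Numerator = -0.239 − 0.2601 = -0.4991; denominator = 1 − 0.2601 = 0.7399
φ_{22} = -0.4991 / 0.7399 = -0.675

-0.675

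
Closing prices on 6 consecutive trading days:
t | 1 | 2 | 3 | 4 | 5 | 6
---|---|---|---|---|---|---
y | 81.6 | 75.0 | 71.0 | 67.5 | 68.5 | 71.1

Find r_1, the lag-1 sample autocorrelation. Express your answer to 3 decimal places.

Mean ȳ = (81.6 + 75.0 + 71.0 + 67.5 + 68.5 + 71.1)/6 = 72.4500
Deviations from mean: 9.1500, 2.5500, -1.4500, -4.9500, -3.9500, -1.3500
Σ(y_t−ȳ)(y_{t+1}−ȳ) = (23.3325) + (-3.6975) + (7.1775) + (19.5525) + (5.3325) = 51.6975
Denominator Σ(y_t−ȳ)² = 134.2550
r_1 = 51.6975 / 134.2550 = 0.385

0.385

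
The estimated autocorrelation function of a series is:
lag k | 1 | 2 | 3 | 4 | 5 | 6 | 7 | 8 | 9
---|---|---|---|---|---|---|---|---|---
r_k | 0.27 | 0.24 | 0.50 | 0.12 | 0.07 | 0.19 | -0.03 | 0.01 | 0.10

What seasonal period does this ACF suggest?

The largest autocorrelation is r_3 = 0.50; the remaining lags stay at or below 0.27. The elevated value at lag 1 (0.27), dropping to 0.24 at lag 2, reflects decaying short-term dependence rather than seasonality.
The dominant spike at lag 3 indicates a seasonal period of 3.

3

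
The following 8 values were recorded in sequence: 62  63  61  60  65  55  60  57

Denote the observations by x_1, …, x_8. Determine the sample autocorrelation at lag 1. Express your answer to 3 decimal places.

Mean x̄ = (62 + 63 + 61 + 60 + 65 + 55 + 60 + 57)/8 = 60.3750
Deviations from mean: 1.6250, 2.6250, 0.6250, -0.3750, 4.6250, -5.3750, -0.3750, -3.3750
Numerator Σ_{t=1}^{7}(x_t−x̄)(x_{t+1}−x̄) = -17.6406
Denominator Σ(x_t−x̄)² = 71.8750
r_1 = -17.6406 / 71.8750 = -0.245

-0.245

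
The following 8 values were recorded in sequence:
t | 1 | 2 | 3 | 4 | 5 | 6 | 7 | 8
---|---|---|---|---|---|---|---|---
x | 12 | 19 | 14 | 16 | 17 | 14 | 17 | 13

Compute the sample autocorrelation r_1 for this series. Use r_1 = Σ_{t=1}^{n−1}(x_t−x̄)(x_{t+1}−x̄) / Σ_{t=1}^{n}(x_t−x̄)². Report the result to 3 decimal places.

-0.628

Mean x̄ = (12 + 19 + 14 + 16 + 17 + 14 + 17 + 13)/8 = 15.2500
Numerator Σ_{t=1}^{7}(x_t−x̄)(x_{t+1}−x̄) = -24.8125
Denominator Σ(x_t−x̄)² = 39.5000
r_1 = -24.8125 / 39.5000 = -0.628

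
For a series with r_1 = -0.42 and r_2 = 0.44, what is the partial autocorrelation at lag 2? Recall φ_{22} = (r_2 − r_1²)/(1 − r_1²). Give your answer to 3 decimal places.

0.320

φ_{22} = (r_2 − r_1²) / (1 − r_1²)
r_1² = (-0.42)² = 0.1764
Numerator = 0.44 − 0.1764 = 0.2636; denominator = 1 − 0.1764 = 0.8236
φ_{22} = 0.2636 / 0.8236 = 0.320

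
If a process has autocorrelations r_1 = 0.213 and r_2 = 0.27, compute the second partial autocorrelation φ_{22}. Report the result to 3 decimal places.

φ_{22} = (r_2 − r_1²) / (1 − r_1²)
r_1² = (0.213)² = 0.045369
Numerator = 0.27 − 0.0454 = 0.2246; denominator = 1 − 0.0454 = 0.9546
φ_{22} = 0.2246 / 0.9546 = 0.235

0.235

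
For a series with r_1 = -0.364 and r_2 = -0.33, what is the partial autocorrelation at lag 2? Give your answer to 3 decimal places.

φ_{22} = (r_2 − r_1²) / (1 − r_1²)
r_1² = (-0.364)² = 0.132496
Numerator = -0.33 − 0.1325 = -0.4625; denominator = 1 − 0.1325 = 0.8675
φ_{22} = -0.4625 / 0.8675 = -0.533

-0.533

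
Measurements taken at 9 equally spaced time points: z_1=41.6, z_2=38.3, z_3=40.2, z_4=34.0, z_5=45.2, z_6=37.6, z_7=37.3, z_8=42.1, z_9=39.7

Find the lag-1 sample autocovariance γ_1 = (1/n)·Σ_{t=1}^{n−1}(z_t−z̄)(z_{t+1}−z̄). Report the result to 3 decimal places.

Mean z̄ = (41.6 + 38.3 + 40.2 + 34.0 + 45.2 + 37.6 + 37.3 + 42.1 + 39.7)/9 = 39.5556
Σ_{t=1}^{8}(z_t−z̄)(z_{t+1}−z̄) = -50.3131
γ_1 = -50.3131 / 9 = -5.590

-5.590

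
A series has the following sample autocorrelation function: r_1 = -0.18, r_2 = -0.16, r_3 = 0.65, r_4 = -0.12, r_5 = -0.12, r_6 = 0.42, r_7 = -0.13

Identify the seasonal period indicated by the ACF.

3

The largest autocorrelation is r_3 = 0.65, with a weaker echo at lag 6 (0.42); the remaining lags stay at or below -0.12.
The dominant spike at lag 3 indicates a seasonal period of 3.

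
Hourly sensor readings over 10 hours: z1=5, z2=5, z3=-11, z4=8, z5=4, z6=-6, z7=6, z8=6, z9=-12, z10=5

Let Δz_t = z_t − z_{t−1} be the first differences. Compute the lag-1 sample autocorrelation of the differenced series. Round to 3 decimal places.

First differences Δz: 0, -16, 19, -4, -10, 12, 0, -18, 17
Mean of differences = 0.0000
Numerator Σ(Δz_t−Δz̄)(Δz_{t+1}−Δz̄) = -766.0000
Denominator Σ(Δz_t−Δz̄)² = 1490.0000
r_1(Δz) = -766.0000 / 1490.0000 = -0.514

-0.514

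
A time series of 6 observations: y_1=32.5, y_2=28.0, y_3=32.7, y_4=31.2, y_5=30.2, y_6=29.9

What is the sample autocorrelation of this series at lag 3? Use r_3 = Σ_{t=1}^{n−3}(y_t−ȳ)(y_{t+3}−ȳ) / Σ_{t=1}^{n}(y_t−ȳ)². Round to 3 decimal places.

0.041

Mean ȳ = (32.5 + 28.0 + 32.7 + 31.2 + 30.2 + 29.9)/6 = 30.7500
Deviations from mean: 1.7500, -2.7500, 1.9500, 0.4500, -0.5500, -0.8500
Σ(y_t−ȳ)(y_{t+3}−ȳ) = (0.7875) + (1.5125) + (-1.6575) = 0.6425
Denominator Σ(y_t−ȳ)² = 15.6550
r_3 = 0.6425 / 15.6550 = 0.041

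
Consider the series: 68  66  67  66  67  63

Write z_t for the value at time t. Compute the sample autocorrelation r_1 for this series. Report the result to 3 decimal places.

-0.227

Mean z̄ = (68 + 66 + 67 + 66 + 67 + 63)/6 = 66.1667
Deviations from mean: 1.8333, -0.1667, 0.8333, -0.1667, 0.8333, -3.1667
Σ(z_t−z̄)(z_{t+1}−z̄) = (-0.3056) + (-0.1389) + (-0.1389) + (-0.1389) + (-2.6389) = -3.3611
Denominator Σ(z_t−z̄)² = 14.8333
r_1 = -3.3611 / 14.8333 = -0.227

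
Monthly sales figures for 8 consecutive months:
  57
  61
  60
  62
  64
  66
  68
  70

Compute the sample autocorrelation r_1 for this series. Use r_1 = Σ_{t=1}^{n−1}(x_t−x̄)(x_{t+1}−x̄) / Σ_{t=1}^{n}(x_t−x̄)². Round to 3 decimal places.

Mean x̄ = (57 + 61 + 60 + 62 + 64 + 66 + 68 + 70)/8 = 63.5000
Deviations from mean: -6.5000, -2.5000, -3.5000, -1.5000, 0.5000, 2.5000, 4.5000, 6.5000
Σ(x_t−x̄)(x_{t+1}−x̄) = (16.2500) + (8.7500) + (5.2500) + (-0.7500) + (1.2500) + (11.2500) + (29.2500) = 71.2500
Denominator Σ(x_t−x̄)² = 132.0000
r_1 = 71.2500 / 132.0000 = 0.540

0.540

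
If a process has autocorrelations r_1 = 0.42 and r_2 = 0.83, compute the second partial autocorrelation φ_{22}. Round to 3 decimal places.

0.794

φ_{22} = (r_2 − r_1²) / (1 − r_1²)
r_1² = (0.42)² = 0.1764
Numerator = 0.83 − 0.1764 = 0.6536; denominator = 1 − 0.1764 = 0.8236
φ_{22} = 0.6536 / 0.8236 = 0.794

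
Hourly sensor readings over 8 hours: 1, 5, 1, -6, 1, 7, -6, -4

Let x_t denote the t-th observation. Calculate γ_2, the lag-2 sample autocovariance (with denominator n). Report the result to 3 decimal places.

-12.957

Mean x̄ = (1 + 5 + 1 − 6 + 1 + 7 − 6 − 4)/8 = -0.1250
Σ_{t=1}^{6}(x_t−x̄)(x_{t+2}−x̄) = -103.6563
γ_2 = -103.6563 / 8 = -12.957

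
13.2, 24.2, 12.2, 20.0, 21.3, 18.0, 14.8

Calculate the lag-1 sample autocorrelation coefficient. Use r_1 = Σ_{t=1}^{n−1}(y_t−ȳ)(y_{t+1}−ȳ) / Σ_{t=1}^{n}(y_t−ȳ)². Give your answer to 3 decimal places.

-0.577

Mean ȳ = (13.2 + 24.2 + 12.2 + 20.0 + 21.3 + 18.0 + 14.8)/7 = 17.6714
Deviations from mean: -4.4714, 6.5286, -5.4714, 2.3286, 3.6286, 0.3286, -2.8714
Numerator Σ_{t=1}^{6}(y_t−ȳ)(y_{t+1}−ȳ) = -68.9551
Denominator Σ(y_t−ȳ)² = 119.4943
r_1 = -68.9551 / 119.4943 = -0.577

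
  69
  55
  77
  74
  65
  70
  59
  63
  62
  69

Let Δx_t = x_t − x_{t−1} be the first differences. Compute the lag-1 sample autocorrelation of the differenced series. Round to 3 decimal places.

First differences Δx: -14, 22, -3, -9, 5, -11, 4, -1, 7
Mean of differences = 0.0000
Numerator Σ(Δx_t−Δx̄)(Δx_{t+1}−Δx̄) = -502.0000
Denominator Σ(Δx_t−Δx̄)² = 982.0000
r_1(Δx) = -502.0000 / 982.0000 = -0.511

-0.511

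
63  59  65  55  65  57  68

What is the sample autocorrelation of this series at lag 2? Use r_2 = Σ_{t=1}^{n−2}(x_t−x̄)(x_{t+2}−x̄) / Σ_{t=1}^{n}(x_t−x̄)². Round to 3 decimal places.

0.623

Mean x̄ = (63 + 59 + 65 + 55 + 65 + 57 + 68)/7 = 61.7143
Deviations from mean: 1.2857, -2.7143, 3.2857, -6.7143, 3.2857, -4.7143, 6.2857
Σ(x_t−x̄)(x_{t+2}−x̄) = (4.2245) + (18.2245) + (10.7959) + (31.6531) + (20.6531) = 85.5510
Denominator Σ(x_t−x̄)² = 137.4286
r_2 = 85.5510 / 137.4286 = 0.623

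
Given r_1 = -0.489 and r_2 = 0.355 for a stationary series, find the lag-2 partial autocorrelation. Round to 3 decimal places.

0.152

φ_{22} = (r_2 − r_1²) / (1 − r_1²)
r_1² = (-0.489)² = 0.239121
Numerator = 0.355 − 0.2391 = 0.1159; denominator = 1 − 0.2391 = 0.7609
φ_{22} = 0.1159 / 0.7609 = 0.152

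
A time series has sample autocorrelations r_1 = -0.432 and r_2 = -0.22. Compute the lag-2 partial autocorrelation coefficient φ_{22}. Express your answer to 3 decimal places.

φ_{22} = (r_2 − r_1²) / (1 − r_1²)
r_1² = (-0.432)² = 0.186624
Numerator = -0.22 − 0.1866 = -0.4066; denominator = 1 − 0.1866 = 0.8134
φ_{22} = -0.4066 / 0.8134 = -0.500

-0.500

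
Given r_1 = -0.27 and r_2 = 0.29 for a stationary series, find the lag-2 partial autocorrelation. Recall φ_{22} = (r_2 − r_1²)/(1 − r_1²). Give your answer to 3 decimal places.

0.234

φ_{22} = (r_2 − r_1²) / (1 − r_1²)
r_1² = (-0.27)² = 0.0729
Numerator = 0.29 − 0.0729 = 0.2171; denominator = 1 − 0.0729 = 0.9271
φ_{22} = 0.2171 / 0.9271 = 0.234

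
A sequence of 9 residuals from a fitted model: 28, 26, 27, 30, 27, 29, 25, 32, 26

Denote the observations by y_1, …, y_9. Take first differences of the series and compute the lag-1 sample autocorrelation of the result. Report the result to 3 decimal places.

First differences Δy: -2, 1, 3, -3, 2, -4, 7, -6
Mean of differences = -0.2500
Numerator Σ(Δy_t−Δȳ)(Δy_{t+1}−Δȳ) = -90.5625
Denominator Σ(Δy_t−Δȳ)² = 127.5000
r_1(Δy) = -90.5625 / 127.5000 = -0.710

-0.710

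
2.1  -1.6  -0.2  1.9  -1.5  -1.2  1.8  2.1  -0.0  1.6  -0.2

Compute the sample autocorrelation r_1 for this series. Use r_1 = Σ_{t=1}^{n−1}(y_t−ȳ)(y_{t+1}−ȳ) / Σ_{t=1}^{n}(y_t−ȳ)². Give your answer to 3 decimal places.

Mean ȳ = (2.1 − 1.6 − 0.2 + 1.9 − 1.5 − 1.2 + 1.8 + 2.1 − 0.0 + 1.6 − 0.2)/11 = 0.4364
Numerator Σ_{t=1}^{10}(y_t−ȳ)(y_{t+1}−ȳ) = -4.6259
Denominator Σ(y_t−ȳ)² = 22.4655
r_1 = -4.6259 / 22.4655 = -0.206

-0.206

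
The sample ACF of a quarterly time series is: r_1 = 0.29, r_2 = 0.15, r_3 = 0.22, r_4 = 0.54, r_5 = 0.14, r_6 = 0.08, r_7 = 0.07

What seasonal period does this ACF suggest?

The largest autocorrelation is r_4 = 0.54; the remaining lags stay at or below 0.29. The elevated value at lag 1 (0.29), dropping to 0.15 at lag 2, reflects decaying short-term dependence rather than seasonality.
The dominant spike at lag 4 indicates a seasonal period of 4.

4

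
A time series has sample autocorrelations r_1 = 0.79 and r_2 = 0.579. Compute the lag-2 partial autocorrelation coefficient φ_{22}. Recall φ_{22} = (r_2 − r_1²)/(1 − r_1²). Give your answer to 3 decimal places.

φ_{22} = (r_2 − r_1²) / (1 − r_1²)
r_1² = (0.79)² = 0.6241
Numerator = 0.579 − 0.6241 = -0.0451; denominator = 1 − 0.6241 = 0.3759
φ_{22} = -0.0451 / 0.3759 = -0.120

-0.120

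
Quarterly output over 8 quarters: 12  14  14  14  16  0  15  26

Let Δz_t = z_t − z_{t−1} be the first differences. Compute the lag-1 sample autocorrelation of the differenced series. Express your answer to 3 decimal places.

First differences Δz: 2, 0, 0, 2, -16, 15, 11
Mean of differences = 2.0000
Numerator Σ(Δz_t−Δz̄)(Δz_{t+1}−Δz̄) = -113.0000
Denominator Σ(Δz_t−Δz̄)² = 582.0000
r_1(Δz) = -113.0000 / 582.0000 = -0.194

-0.194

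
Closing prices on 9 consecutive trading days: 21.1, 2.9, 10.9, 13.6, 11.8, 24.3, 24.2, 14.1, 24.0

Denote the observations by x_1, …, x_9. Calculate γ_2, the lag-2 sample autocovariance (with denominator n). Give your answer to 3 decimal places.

Mean x̄ = (21.1 + 2.9 + 10.9 + 13.6 + 11.8 + 24.3 + 24.2 + 14.1 + 24.0)/9 = 16.3222
Σ_{t=1}^{7}(x_t−x̄)(x_{t+2}−x̄) = 20.5657
γ_2 = 20.5657 / 9 = 2.285

2.285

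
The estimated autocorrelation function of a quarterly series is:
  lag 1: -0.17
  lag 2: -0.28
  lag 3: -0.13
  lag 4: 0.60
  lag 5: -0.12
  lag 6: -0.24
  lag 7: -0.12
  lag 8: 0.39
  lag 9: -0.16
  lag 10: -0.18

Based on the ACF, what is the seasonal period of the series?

The largest autocorrelation is r_4 = 0.60, with a weaker echo at lag 8 (0.39); the remaining lags stay at or below -0.12.
The dominant spike at lag 4 indicates a seasonal period of 4.

4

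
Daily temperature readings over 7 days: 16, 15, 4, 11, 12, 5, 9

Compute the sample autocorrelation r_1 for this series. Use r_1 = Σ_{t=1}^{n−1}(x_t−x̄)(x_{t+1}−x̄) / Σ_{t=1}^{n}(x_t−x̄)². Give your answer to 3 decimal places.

Mean x̄ = (16 + 15 + 4 + 11 + 12 + 5 + 9)/7 = 10.2857
Deviations from mean: 5.7143, 4.7143, -6.2857, 0.7143, 1.7143, -5.2857, -1.2857
Σ(x_t−x̄)(x_{t+1}−x̄) = (26.9388) + (-29.6327) + (-4.4898) + (1.2245) + (-9.0612) + (6.7959) = -8.2245
Denominator Σ(x_t−x̄)² = 127.4286
r_1 = -8.2245 / 127.4286 = -0.065

-0.065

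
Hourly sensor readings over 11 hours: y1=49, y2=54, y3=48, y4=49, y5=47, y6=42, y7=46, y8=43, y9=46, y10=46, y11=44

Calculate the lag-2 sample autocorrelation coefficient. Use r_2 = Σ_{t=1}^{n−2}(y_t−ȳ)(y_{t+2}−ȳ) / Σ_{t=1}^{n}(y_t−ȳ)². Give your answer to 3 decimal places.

Mean ȳ = (49 + 54 + 48 + 49 + 47 + 42 + 46 + 43 + 46 + 46 + 44)/11 = 46.7273
Numerator Σ_{t=1}^{9}(y_t−ȳ)(y_{t+2}−ȳ) = 31.6694
Denominator Σ(y_t−ȳ)² = 110.1818
r_2 = 31.6694 / 110.1818 = 0.287

0.287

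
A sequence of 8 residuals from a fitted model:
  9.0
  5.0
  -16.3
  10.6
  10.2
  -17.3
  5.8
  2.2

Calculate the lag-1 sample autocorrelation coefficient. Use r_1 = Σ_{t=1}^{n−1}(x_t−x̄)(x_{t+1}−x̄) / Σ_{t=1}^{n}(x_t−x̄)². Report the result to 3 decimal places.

Mean x̄ = (9.0 + 5.0 − 16.3 + 10.6 + 10.2 − 17.3 + 5.8 + 2.2)/8 = 1.1500
Deviations from mean: 7.8500, 3.8500, -17.4500, 9.4500, 9.0500, -18.4500, 4.6500, 1.0500
Σ(x_t−x̄)(x_{t+1}−x̄) = (30.2225) + (-67.1825) + (-164.9025) + (85.5225) + (-166.9725) + (-85.7925) + (4.8825) = -364.2225
Denominator Σ(x_t−x̄)² = 915.2800
r_1 = -364.2225 / 915.2800 = -0.398

-0.398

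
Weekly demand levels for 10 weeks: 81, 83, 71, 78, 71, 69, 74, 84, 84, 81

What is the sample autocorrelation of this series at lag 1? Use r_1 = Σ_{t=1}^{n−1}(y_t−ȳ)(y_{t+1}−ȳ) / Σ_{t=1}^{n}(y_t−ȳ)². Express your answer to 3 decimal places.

Mean ȳ = (81 + 83 + 71 + 78 + 71 + 69 + 74 + 84 + 84 + 81)/10 = 77.6000
Numerator Σ_{t=1}^{9}(y_t−ȳ)(y_{t+1}−ȳ) = 104.8400
Denominator Σ(y_t−ȳ)² = 308.4000
r_1 = 104.8400 / 308.4000 = 0.340

0.340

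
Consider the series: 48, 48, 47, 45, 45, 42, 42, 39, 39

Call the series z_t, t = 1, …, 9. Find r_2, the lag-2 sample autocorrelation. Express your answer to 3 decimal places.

0.348

Mean z̄ = (48 + 48 + 47 + 45 + 45 + 42 + 42 + 39 + 39)/9 = 43.8889
Σ(z_t−z̄)(z_{t+2}−z̄) = (12.7901) + (4.5679) + (3.4568) + (-2.0988) + (-2.0988) + (9.2346) + (9.2346) = 35.0864
Denominator Σ(z_t−z̄)² = 100.8889
r_2 = 35.0864 / 100.8889 = 0.348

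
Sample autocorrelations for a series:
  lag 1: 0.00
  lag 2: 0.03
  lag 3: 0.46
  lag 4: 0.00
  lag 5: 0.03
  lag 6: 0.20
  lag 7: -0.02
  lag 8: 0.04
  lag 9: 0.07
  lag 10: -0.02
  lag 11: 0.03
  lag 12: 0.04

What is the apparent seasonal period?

3

The largest autocorrelation is r_3 = 0.46, with a weaker echo at lag 6 (0.20); the remaining lags stay at or below 0.07.
The dominant spike at lag 3 indicates a seasonal period of 3.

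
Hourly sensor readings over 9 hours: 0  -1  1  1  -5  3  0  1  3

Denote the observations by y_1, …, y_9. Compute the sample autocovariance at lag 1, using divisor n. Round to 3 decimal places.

Mean ȳ = (0 − 1 + 1 + 1 − 5 + 3 + 0 + 1 + 3)/9 = 0.3333
Σ_{t=1}^{8}(y_t−ȳ)(y_{t+1}−ȳ) = -17.1111
γ_1 = -17.1111 / 9 = -1.901

-1.901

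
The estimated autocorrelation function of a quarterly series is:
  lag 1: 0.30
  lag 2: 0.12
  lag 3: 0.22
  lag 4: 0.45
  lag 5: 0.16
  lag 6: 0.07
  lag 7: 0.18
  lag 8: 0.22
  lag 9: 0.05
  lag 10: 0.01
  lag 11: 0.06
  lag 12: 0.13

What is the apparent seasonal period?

4

The largest autocorrelation is r_4 = 0.45; the remaining lags stay at or below 0.30. The elevated value at lag 1 (0.30), dropping to 0.12 at lag 2, reflects decaying short-term dependence rather than seasonality.
The dominant spike at lag 4 indicates a seasonal period of 4.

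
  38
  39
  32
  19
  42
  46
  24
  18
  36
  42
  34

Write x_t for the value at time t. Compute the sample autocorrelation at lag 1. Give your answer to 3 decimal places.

0.041

Mean x̄ = (38 + 39 + 32 + 19 + 42 + 46 + 24 + 18 + 36 + 42 + 34)/11 = 33.6364
Numerator Σ_{t=1}^{10}(x_t−x̄)(x_{t+1}−x̄) = 36.9587
Denominator Σ(x_t−x̄)² = 900.5455
r_1 = 36.9587 / 900.5455 = 0.041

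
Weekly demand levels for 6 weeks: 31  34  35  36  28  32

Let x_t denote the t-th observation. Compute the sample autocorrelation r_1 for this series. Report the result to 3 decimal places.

-0.087

Mean x̄ = (31 + 34 + 35 + 36 + 28 + 32)/6 = 32.6667
Σ(x_t−x̄)(x_{t+1}−x̄) = (-2.2222) + (3.1111) + (7.7778) + (-15.5556) + (3.1111) = -3.7778
Denominator Σ(x_t−x̄)² = 43.3333
r_1 = -3.7778 / 43.3333 = -0.087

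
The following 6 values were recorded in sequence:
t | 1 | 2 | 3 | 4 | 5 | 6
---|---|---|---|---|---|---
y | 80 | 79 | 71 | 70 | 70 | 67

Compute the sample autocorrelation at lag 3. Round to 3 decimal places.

Mean ȳ = (80 + 79 + 71 + 70 + 70 + 67)/6 = 72.8333
Deviations from mean: 7.1667, 6.1667, -1.8333, -2.8333, -2.8333, -5.8333
Σ(y_t−ȳ)(y_{t+3}−ȳ) = (-20.3056) + (-17.4722) + (10.6944) = -27.0833
Denominator Σ(y_t−ȳ)² = 142.8333
r_3 = -27.0833 / 142.8333 = -0.190

-0.190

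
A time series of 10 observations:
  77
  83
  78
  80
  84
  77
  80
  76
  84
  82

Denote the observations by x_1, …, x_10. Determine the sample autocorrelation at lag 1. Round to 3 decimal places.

Mean x̄ = (77 + 83 + 78 + 80 + 84 + 77 + 80 + 76 + 84 + 82)/10 = 80.1000
Numerator Σ_{t=1}^{9}(x_t−x̄)(x_{t+1}−x̄) = -35.2100
Denominator Σ(x_t−x̄)² = 82.9000
r_1 = -35.2100 / 82.9000 = -0.425

-0.425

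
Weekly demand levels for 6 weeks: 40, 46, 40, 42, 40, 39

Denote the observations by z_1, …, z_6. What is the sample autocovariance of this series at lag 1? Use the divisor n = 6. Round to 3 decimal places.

-1.782

Mean z̄ = (40 + 46 + 40 + 42 + 40 + 39)/6 = 41.1667
Σ_{t=1}^{5}(z_t−z̄)(z_{t+1}−z̄) = -10.6944
γ_1 = -10.6944 / 6 = -1.782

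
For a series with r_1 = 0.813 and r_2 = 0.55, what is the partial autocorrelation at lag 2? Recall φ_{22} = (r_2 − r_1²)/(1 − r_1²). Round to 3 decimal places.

-0.327

φ_{22} = (r_2 − r_1²) / (1 − r_1²)
r_1² = (0.813)² = 0.660969
Numerator = 0.55 − 0.6610 = -0.1110; denominator = 1 − 0.6610 = 0.3390
φ_{22} = -0.1110 / 0.3390 = -0.327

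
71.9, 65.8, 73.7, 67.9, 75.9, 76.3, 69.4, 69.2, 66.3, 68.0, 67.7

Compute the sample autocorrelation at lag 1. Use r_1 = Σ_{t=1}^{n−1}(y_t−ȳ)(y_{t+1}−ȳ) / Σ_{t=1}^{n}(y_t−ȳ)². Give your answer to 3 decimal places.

Mean ȳ = (71.9 + 65.8 + 73.7 + 67.9 + 75.9 + 76.3 + 69.4 + 69.2 + 66.3 + 68.0 + 67.7)/11 = 70.1909
Numerator Σ_{t=1}^{10}(y_t−ȳ)(y_{t+1}−ȳ) = 4.6363
Denominator Σ(y_t−ȳ)² = 137.4291
r_1 = 4.6363 / 137.4291 = 0.034

0.034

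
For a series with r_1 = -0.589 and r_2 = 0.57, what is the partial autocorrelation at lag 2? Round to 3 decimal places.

φ_{22} = (r_2 − r_1²) / (1 − r_1²)
r_1² = (-0.589)² = 0.346921
Numerator = 0.57 − 0.3469 = 0.2231; denominator = 1 − 0.3469 = 0.6531
φ_{22} = 0.2231 / 0.6531 = 0.342

0.342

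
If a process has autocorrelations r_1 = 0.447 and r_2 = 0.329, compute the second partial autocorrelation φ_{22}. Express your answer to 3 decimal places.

0.161

φ_{22} = (r_2 − r_1²) / (1 − r_1²)
r_1² = (0.447)² = 0.199809
Numerator = 0.329 − 0.1998 = 0.1292; denominator = 1 − 0.1998 = 0.8002
φ_{22} = 0.1292 / 0.8002 = 0.161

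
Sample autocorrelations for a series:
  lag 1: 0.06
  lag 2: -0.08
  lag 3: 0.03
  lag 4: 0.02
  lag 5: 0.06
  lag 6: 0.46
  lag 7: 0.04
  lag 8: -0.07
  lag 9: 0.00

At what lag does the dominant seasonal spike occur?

The largest autocorrelation is r_6 = 0.46; the remaining lags stay at or below 0.06.
The dominant spike at lag 6 indicates a seasonal period of 6.

6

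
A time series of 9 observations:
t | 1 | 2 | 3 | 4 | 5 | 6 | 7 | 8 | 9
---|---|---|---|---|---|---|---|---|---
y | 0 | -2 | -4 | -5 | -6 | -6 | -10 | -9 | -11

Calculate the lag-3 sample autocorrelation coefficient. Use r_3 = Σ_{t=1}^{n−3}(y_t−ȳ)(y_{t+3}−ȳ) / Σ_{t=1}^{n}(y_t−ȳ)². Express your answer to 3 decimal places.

0.017

Mean ȳ = (0 − 2 − 4 − 5 − 6 − 6 − 10 − 9 − 11)/9 = -5.8889
Σ(y_t−ȳ)(y_{t+3}−ȳ) = (5.2346) + (-0.4321) + (-0.2099) + (-3.6543) + (0.3457) + (0.5679) = 1.8519
Denominator Σ(y_t−ȳ)² = 106.8889
r_3 = 1.8519 / 106.8889 = 0.017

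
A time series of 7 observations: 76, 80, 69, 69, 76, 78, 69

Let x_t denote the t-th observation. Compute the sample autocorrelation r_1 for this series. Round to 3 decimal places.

Mean x̄ = (76 + 80 + 69 + 69 + 76 + 78 + 69)/7 = 73.8571
Deviations from mean: 2.1429, 6.1429, -4.8571, -4.8571, 2.1429, 4.1429, -4.8571
Σ(x_t−x̄)(x_{t+1}−x̄) = (13.1633) + (-29.8367) + (23.5918) + (-10.4082) + (8.8776) + (-20.1224) = -14.7347
Denominator Σ(x_t−x̄)² = 134.8571
r_1 = -14.7347 / 134.8571 = -0.109

-0.109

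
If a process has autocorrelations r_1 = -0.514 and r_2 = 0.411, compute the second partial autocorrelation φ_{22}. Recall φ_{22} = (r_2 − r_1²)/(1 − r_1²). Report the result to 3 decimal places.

φ_{22} = (r_2 − r_1²) / (1 − r_1²)
r_1² = (-0.514)² = 0.264196
Numerator = 0.411 − 0.2642 = 0.1468; denominator = 1 − 0.2642 = 0.7358
φ_{22} = 0.1468 / 0.7358 = 0.200

0.200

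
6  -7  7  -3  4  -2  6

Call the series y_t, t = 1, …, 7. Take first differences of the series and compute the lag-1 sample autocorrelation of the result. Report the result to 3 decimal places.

-0.785

First differences Δy: -13, 14, -10, 7, -6, 8
Mean of differences = 0.0000
Numerator Σ(Δy_t−Δȳ)(Δy_{t+1}−Δȳ) = -482.0000
Denominator Σ(Δy_t−Δȳ)² = 614.0000
r_1(Δy) = -482.0000 / 614.0000 = -0.785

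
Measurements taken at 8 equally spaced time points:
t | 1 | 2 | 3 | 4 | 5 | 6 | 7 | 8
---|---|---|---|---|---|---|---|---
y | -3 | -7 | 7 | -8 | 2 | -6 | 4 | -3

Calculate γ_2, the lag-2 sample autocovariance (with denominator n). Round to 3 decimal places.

13.516

Mean ȳ = (-3 − 7 + 7 − 8 + 2 − 6 + 4 − 3)/8 = -1.7500
Σ_{t=1}^{6}(y_t−ȳ)(y_{t+2}−ȳ) = 108.1250
γ_2 = 108.1250 / 8 = 13.516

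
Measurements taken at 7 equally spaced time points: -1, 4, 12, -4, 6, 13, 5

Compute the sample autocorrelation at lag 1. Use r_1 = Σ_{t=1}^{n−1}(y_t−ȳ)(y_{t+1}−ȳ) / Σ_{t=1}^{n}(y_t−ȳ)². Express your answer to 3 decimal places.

-0.280

Mean ȳ = (-1 + 4 + 12 − 4 + 6 + 13 + 5)/7 = 5.0000
Deviations from mean: -6.0000, -1.0000, 7.0000, -9.0000, 1.0000, 8.0000, 0.0000
Σ(y_t−ȳ)(y_{t+1}−ȳ) = (6.0000) + (-7.0000) + (-63.0000) + (-9.0000) + (8.0000) + (0.0000) = -65.0000
Denominator Σ(y_t−ȳ)² = 232.0000
r_1 = -65.0000 / 232.0000 = -0.280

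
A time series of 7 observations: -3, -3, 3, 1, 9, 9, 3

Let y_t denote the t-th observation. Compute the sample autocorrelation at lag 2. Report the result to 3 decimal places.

0.007

Mean ȳ = (-3 − 3 + 3 + 1 + 9 + 9 + 3)/7 = 2.7143
Deviations from mean: -5.7143, -5.7143, 0.2857, -1.7143, 6.2857, 6.2857, 0.2857
Σ(y_t−ȳ)(y_{t+2}−ȳ) = (-1.6327) + (9.7959) + (1.7959) + (-10.7755) + (1.7959) = 0.9796
Denominator Σ(y_t−ȳ)² = 147.4286
r_2 = 0.9796 / 147.4286 = 0.007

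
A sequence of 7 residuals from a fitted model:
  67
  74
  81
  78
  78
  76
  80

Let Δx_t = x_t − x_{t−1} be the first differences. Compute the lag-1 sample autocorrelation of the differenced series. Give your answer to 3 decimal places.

First differences Δx: 7, 7, -3, 0, -2, 4
Mean of differences = 2.1667
Numerator Σ(Δx_t−Δx̄)(Δx_{t+1}−Δx̄) = 10.9722
Denominator Σ(Δx_t−Δx̄)² = 98.8333
r_1(Δx) = 10.9722 / 98.8333 = 0.111

0.111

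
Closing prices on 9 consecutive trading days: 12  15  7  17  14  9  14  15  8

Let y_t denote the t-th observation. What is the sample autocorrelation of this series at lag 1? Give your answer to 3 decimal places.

Mean ȳ = (12 + 15 + 7 + 17 + 14 + 9 + 14 + 15 + 8)/9 = 12.3333
Numerator Σ_{t=1}^{8}(y_t−ȳ)(y_{t+1}−ȳ) = -50.4444
Denominator Σ(y_t−ȳ)² = 100.0000
r_1 = -50.4444 / 100.0000 = -0.504

-0.504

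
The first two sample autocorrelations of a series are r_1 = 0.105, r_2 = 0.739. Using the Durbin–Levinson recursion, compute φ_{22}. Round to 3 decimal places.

φ_{22} = (r_2 − r_1²) / (1 − r_1²)
r_1² = (0.105)² = 0.011025
Numerator = 0.739 − 0.0110 = 0.7280; denominator = 1 − 0.0110 = 0.9890
φ_{22} = 0.7280 / 0.9890 = 0.736

0.736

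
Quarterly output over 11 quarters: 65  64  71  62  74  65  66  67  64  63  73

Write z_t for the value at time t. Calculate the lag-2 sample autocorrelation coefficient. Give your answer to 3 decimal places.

Mean z̄ = (65 + 64 + 71 + 62 + 74 + 65 + 66 + 67 + 64 + 63 + 73)/11 = 66.7273
Numerator Σ_{t=1}^{9}(z_t−z̄)(z_{t+2}−z̄) = 22.8512
Denominator Σ(z_t−z̄)² = 168.1818
r_2 = 22.8512 / 168.1818 = 0.136

0.136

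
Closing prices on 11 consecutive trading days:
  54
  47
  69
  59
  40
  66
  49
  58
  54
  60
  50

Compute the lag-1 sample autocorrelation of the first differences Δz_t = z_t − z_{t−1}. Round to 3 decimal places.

-0.634

First differences Δz: -7, 22, -10, -19, 26, -17, 9, -4, 6, -10
Mean of differences = -0.4000
Numerator Σ(Δz_t−Δz̄)(Δz_{t+1}−Δz̄) = -1387.9600
Denominator Σ(Δz_t−Δz̄)² = 2190.4000
r_1(Δz) = -1387.9600 / 2190.4000 = -0.634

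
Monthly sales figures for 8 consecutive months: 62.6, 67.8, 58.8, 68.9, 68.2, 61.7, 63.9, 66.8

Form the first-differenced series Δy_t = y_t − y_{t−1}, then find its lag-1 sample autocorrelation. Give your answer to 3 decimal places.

-0.555

First differences Δy: 5.2, -9.0, 10.1, -0.7, -6.5, 2.2, 2.9
Mean of differences = 0.6000
Numerator Σ(Δy_t−Δȳ)(Δy_{t+1}−Δȳ) = -146.1600
Denominator Σ(Δy_t−Δȳ)² = 263.5200
r_1(Δy) = -146.1600 / 263.5200 = -0.555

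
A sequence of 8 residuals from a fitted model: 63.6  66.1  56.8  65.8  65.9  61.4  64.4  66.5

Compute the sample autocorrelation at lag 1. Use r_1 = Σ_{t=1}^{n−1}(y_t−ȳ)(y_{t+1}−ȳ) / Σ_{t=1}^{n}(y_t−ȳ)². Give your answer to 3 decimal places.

Mean ȳ = (63.6 + 66.1 + 56.8 + 65.8 + 65.9 + 61.4 + 64.4 + 66.5)/8 = 63.8125
Deviations from mean: -0.2125, 2.2875, -7.0125, 1.9875, 2.0875, -2.4125, 0.5875, 2.6875
Σ(y_t−ȳ)(y_{t+1}−ȳ) = (-0.4861) + (-16.0411) + (-13.9373) + (4.1489) + (-5.0361) + (-1.4173) + (1.5789) = -31.1902
Denominator Σ(y_t−ȳ)² = 76.1488
r_1 = -31.1902 / 76.1488 = -0.410

-0.410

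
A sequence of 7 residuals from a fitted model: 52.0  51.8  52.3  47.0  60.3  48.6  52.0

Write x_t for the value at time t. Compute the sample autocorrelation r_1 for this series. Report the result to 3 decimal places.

Mean x̄ = (52.0 + 51.8 + 52.3 + 47.0 + 60.3 + 48.6 + 52.0)/7 = 52.0000
Deviations from mean: 0.0000, -0.2000, 0.3000, -5.0000, 8.3000, -3.4000, 0.0000
Numerator Σ_{t=1}^{6}(x_t−x̄)(x_{t+1}−x̄) = -71.2800
Denominator Σ(x_t−x̄)² = 105.5800
r_1 = -71.2800 / 105.5800 = -0.675

-0.675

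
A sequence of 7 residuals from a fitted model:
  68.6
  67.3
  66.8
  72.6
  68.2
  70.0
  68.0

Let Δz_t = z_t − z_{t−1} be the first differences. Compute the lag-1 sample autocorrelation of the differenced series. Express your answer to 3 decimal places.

-0.628

First differences Δz: -1.3, -0.5, 5.8, -4.4, 1.8, -2.0
Mean of differences = -0.1000
Numerator Σ(Δz_t−Δz̄)(Δz_{t+1}−Δz̄) = -39.0300
Denominator Σ(Δz_t−Δz̄)² = 62.1200
r_1(Δz) = -39.0300 / 62.1200 = -0.628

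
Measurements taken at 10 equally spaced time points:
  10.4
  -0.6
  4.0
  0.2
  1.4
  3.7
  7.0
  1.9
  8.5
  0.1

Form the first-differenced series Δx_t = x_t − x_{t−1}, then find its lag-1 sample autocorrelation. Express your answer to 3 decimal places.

First differences Δx: -11.0, 4.6, -3.8, 1.2, 2.3, 3.3, -5.1, 6.6, -8.4
Mean of differences = -1.1444
Numerator Σ(Δx_t−Δx̄)(Δx_{t+1}−Δx̄) = -159.1153
Denominator Σ(Δx_t−Δx̄)² = 302.5622
r_1(Δx) = -159.1153 / 302.5622 = -0.526

-0.526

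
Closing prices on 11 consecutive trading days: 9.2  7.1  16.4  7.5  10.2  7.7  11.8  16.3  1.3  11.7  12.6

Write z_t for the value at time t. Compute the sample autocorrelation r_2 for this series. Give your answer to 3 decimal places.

Mean z̄ = (9.2 + 7.1 + 16.4 + 7.5 + 10.2 + 7.7 + 11.8 + 16.3 + 1.3 + 11.7 + 12.6)/11 = 10.1636
Numerator Σ_{t=1}^{9}(z_t−z̄)(z_{t+2}−z̄) = -32.7899
Denominator Σ(z_t−z̄)² = 189.5655
r_2 = -32.7899 / 189.5655 = -0.173

-0.173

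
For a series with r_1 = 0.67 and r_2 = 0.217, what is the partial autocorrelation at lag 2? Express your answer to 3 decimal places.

-0.421

φ_{22} = (r_2 − r_1²) / (1 − r_1²)
r_1² = (0.67)² = 0.4489
Numerator = 0.217 − 0.4489 = -0.2319; denominator = 1 − 0.4489 = 0.5511
φ_{22} = -0.2319 / 0.5511 = -0.421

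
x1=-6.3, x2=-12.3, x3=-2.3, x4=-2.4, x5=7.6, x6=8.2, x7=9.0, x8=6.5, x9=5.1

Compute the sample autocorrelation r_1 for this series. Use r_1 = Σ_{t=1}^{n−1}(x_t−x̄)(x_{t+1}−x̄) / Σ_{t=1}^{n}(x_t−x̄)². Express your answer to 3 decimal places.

Mean x̄ = (-6.3 − 12.3 − 2.3 − 2.4 + 7.6 + 8.2 + 9.0 + 6.5 + 5.1)/9 = 1.4556
Numerator Σ_{t=1}^{8}(x_t−x̄)(x_{t+1}−x̄) = 297.8969
Denominator Σ(x_t−x̄)² = 457.2222
r_1 = 297.8969 / 457.2222 = 0.652

0.652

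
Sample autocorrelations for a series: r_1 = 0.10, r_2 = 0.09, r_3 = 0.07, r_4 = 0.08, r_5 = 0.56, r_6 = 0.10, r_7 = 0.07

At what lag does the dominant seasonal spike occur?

5

The largest autocorrelation is r_5 = 0.56; the remaining lags stay at or below 0.10.
The dominant spike at lag 5 indicates a seasonal period of 5.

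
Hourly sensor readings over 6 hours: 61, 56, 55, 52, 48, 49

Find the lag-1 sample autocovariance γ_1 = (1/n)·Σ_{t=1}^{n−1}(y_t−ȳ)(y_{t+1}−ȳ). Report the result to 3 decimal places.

Mean ȳ = (61 + 56 + 55 + 52 + 48 + 49)/6 = 53.5000
Σ_{t=1}^{5}(y_t−ȳ)(y_{t+1}−ȳ) = 53.2500
γ_1 = 53.2500 / 6 = 8.875

8.875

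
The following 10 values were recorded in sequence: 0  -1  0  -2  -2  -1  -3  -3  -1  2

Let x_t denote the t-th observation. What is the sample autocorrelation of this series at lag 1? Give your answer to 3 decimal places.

Mean x̄ = (0 − 1 + 0 − 2 − 2 − 1 − 3 − 3 − 1 + 2)/10 = -1.1000
Numerator Σ_{t=1}^{9}(x_t−x̄)(x_{t+1}−x̄) = 3.4900
Denominator Σ(x_t−x̄)² = 20.9000
r_1 = 3.4900 / 20.9000 = 0.167

0.167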